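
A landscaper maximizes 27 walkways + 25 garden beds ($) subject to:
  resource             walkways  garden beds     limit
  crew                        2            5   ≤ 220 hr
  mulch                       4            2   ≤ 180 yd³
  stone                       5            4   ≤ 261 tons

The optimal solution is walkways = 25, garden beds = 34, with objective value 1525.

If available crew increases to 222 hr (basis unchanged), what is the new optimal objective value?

1527

Binding: crew and stone. Non-binding: mulch (12 unused).
Slack constraints have shadow price 0 (complementary slackness).
Dual feasibility on the basic columns requires 2·y_crew + 5·y_stone = 27, 5·y_crew + 4·y_stone = 25.
Solving: y_crew = 1, y_stone = 5.
Δz = y_crew·Δb = 1 × (2) = 2, so new z* = 1525 + 2 = 1527.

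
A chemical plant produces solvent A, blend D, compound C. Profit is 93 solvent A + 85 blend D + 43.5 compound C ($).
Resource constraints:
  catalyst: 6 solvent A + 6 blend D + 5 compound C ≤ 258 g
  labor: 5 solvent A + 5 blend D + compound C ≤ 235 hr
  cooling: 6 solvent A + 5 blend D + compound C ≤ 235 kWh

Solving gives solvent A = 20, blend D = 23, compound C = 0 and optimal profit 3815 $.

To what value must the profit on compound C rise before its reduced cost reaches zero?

Check each constraint at x*: catalyst 258/258 (tight); labor 215/235 (slack 20); cooling 235/235 (tight).
Since labor is not tight, its dual is 0.
From A_Bᵀ y = c: 6·y_catalyst + 6·y_cooling = 93; 6·y_catalyst + 5·y_cooling = 85.
→ y_catalyst = 7.5 and y_cooling = 8.
compound C enters the basis when its profit ≥ yᵀa₃ = 7.5·5 + 8·1 = 45.5.

45.5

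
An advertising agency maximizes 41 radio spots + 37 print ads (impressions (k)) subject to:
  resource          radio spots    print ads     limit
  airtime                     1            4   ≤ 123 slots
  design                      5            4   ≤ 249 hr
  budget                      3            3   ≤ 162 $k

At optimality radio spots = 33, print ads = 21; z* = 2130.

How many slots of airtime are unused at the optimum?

airtime used = 1·33 + 4·21 = 117; slack = 123 − 117 = 6.

6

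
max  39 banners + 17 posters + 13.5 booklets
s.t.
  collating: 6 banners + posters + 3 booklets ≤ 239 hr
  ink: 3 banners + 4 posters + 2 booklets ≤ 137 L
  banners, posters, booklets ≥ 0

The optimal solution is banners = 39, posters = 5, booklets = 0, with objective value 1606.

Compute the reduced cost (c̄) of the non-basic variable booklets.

-7.5

At the optimum: collating uses 239 of 239 (binding); ink uses 137 of 137 (binding).
From A_Bᵀ y = c: 6·y_collating + 3·y_ink = 39; 1·y_collating + 4·y_ink = 17.
Solving: y_collating = 5, y_ink = 3.
Reduced cost of booklets: c₃ − yᵀa₃ = 13.5 − (5·3 + 3·2) = 13.5 − 21 = -7.5.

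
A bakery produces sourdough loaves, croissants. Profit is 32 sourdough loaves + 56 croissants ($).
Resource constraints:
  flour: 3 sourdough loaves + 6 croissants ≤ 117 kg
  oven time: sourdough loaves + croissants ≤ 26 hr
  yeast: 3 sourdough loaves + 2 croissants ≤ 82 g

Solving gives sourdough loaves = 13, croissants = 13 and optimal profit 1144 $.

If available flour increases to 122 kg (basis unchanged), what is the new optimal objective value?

Check each constraint at x*: flour 117/117 (tight); oven time 26/26 (tight); yeast 65/82 (slack 17).
By complementary slackness, y = 0 for the non-binding constraint.
The binding rows give the dual system: 3·y_flour + 1·y_oven time = 32 and 6·y_flour + 1·y_oven time = 56.
Solving: y_flour = 8, y_oven time = 8.
Δz = y_flour·Δb = 8 × (5) = 40, so new z* = 1144 + 40 = 1184.

1184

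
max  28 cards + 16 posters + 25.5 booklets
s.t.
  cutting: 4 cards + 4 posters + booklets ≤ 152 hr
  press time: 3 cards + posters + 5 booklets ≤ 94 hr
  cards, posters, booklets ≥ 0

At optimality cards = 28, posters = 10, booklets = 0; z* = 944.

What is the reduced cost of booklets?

-7

Both cutting and press time are binding at x*.
From A_Bᵀ y = c: 4·y_cutting + 3·y_press time = 28; 4·y_cutting + 1·y_press time = 16.
→ y_cutting = 2.5 and y_press time = 6.
Reduced cost of booklets: c₃ − yᵀa₃ = 25.5 − (2.5·1 + 6·5) = 25.5 − 32.5 = -7.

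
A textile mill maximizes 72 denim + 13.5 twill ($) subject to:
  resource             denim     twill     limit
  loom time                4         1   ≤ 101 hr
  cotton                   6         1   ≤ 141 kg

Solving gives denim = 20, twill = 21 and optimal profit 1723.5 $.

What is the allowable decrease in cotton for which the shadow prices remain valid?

40

Binding constraints: loom time, cotton. The basis is B = [[4,1],[6,1]] with det -2.
Per unit decrease in cotton, x* moves by d = (-0.5, 2).
The basis stays optimal until denim reaches 0; allowable decrease = 40 kg.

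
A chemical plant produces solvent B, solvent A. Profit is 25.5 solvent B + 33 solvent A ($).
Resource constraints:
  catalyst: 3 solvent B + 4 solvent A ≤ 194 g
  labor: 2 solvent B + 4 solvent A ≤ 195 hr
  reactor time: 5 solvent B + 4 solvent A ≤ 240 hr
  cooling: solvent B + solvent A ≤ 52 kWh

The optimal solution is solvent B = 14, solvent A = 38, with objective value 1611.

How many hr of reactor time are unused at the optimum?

18

reactor time used = 5·14 + 4·38 = 222; slack = 240 − 222 = 18.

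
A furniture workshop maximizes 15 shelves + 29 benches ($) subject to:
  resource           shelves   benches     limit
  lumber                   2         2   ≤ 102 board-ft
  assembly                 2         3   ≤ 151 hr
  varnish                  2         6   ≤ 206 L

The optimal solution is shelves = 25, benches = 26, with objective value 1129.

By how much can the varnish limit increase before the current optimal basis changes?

Binding constraints: lumber, varnish. The basis is B = [[2,2],[2,6]] with det 8.
Per unit increase in varnish, x* moves by d = (-0.25, 0.25).
The basis stays optimal until assembly becomes binding; allowable increase = 92 L.

92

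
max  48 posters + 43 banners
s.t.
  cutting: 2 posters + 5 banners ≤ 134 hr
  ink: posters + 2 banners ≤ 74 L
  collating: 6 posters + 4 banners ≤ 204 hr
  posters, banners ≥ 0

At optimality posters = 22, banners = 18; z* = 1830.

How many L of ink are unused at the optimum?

16

ink used = 1·22 + 2·18 = 58; slack = 74 − 58 = 16.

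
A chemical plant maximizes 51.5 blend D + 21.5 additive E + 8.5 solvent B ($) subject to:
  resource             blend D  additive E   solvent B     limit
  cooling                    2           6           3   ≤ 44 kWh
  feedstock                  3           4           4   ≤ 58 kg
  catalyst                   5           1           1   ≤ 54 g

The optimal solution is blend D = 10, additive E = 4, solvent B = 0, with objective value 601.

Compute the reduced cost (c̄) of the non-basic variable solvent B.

-7

Binding: cooling and catalyst. Non-binding: feedstock (12 unused).
By complementary slackness, y = 0 for the non-binding constraint.
From A_Bᵀ y = c: 2·y_cooling + 5·y_catalyst = 51.5; 6·y_cooling + 1·y_catalyst = 21.5.
→ y_cooling = 2 and y_catalyst = 9.5.
Reduced cost of solvent B: c₃ − yᵀa₃ = 8.5 − (2·3 + 9.5·1) = 8.5 − 15.5 = -7.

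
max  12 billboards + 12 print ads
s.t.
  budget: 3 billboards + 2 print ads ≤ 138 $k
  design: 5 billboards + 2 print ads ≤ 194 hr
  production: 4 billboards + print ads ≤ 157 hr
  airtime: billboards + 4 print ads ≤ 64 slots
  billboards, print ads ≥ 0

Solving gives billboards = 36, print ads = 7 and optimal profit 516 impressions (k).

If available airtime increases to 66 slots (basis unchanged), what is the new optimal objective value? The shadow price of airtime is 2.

Δb = 2, so new z* = 516 + (2)·(2) = 516 + 4 = 520.

520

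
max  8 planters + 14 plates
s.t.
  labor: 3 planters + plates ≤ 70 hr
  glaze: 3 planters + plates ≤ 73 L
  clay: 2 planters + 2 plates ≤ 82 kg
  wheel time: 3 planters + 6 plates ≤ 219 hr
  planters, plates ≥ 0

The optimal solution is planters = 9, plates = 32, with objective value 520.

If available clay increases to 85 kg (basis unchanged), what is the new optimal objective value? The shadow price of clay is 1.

Δb = 3, so new z* = 520 + (1)·(3) = 520 + 3 = 523.

523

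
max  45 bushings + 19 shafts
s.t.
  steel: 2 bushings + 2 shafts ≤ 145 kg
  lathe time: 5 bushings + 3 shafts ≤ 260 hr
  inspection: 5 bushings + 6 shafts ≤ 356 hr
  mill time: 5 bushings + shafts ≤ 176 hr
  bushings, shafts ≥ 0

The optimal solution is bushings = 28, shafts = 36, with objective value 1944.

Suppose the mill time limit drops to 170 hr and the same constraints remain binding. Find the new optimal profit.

1902

At the optimum: steel uses 128 of 145 (slack = 17); lathe time uses 248 of 260 (slack = 12); inspection uses 356 of 356 (binding); mill time uses 176 of 176 (binding).
Slack constraints have shadow price 0 (complementary slackness).
The binding rows give the dual system: 5·y_inspection + 5·y_mill time = 45 and 6·y_inspection + 1·y_mill time = 19.
Solving: y_inspection = 2, y_mill time = 7.
Δz = y_mill time·Δb = 7 × (-6) = -42, so new z* = 1944 − 42 = 1902.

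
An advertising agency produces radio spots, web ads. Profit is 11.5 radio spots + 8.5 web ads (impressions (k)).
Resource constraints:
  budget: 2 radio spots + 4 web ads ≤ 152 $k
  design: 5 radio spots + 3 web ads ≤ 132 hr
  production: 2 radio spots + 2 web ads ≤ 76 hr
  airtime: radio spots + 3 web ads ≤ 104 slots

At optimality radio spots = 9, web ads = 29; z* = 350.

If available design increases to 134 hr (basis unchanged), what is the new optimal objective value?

353

At the optimum: budget uses 134 of 152 (slack = 18); design uses 132 of 132 (binding); production uses 76 of 76 (binding); airtime uses 96 of 104 (slack = 8).
Slack constraints have shadow price 0 (complementary slackness).
The binding rows give the dual system: 5·y_design + 2·y_production = 11.5 and 3·y_design + 2·y_production = 8.5.
→ y_design = 1.5 and y_production = 2.
Δz = y_design·Δb = 1.5 × (2) = 3, so new z* = 350 + 3 = 353.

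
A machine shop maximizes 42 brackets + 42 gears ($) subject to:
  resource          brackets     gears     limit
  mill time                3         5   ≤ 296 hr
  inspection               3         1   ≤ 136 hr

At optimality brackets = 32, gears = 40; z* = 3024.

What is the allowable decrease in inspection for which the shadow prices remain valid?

76.8

Binding constraints: mill time, inspection. The basis is B = [[3,5],[3,1]] with det -12.
Per unit decrease in inspection, x* moves by d = (-0.4167, 0.25).
The basis stays optimal until brackets reaches 0; allowable decrease = 76.8 hr.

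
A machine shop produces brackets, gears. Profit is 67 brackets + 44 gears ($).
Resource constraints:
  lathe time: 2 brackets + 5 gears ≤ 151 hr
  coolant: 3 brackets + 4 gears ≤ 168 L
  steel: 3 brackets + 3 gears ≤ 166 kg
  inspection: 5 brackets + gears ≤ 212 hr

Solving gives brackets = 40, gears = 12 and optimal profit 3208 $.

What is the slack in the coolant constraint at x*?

0

coolant used = 3·40 + 4·12 = 168; slack = 168 − 168 = 0.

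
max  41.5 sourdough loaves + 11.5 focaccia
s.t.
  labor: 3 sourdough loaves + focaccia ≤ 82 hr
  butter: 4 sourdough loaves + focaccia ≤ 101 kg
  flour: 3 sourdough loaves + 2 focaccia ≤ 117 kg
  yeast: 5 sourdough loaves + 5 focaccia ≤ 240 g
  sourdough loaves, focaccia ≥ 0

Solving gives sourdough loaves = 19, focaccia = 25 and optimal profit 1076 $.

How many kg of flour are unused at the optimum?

flour used = 3·19 + 2·25 = 107; slack = 117 − 107 = 10.

10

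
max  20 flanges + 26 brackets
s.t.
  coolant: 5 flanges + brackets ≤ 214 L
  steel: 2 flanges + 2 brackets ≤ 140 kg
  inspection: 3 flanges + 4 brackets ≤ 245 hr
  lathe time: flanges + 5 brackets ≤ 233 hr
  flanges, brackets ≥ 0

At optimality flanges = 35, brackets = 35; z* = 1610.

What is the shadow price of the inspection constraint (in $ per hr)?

6

At the optimum: coolant uses 210 of 214 (slack = 4); steel uses 140 of 140 (binding); inspection uses 245 of 245 (binding); lathe time uses 210 of 233 (slack = 23).
By complementary slackness, y = 0 for the non-binding constraints.
From A_Bᵀ y = c: 2·y_steel + 3·y_inspection = 20; 2·y_steel + 4·y_inspection = 26.
This yields shadow prices y_steel = 1, y_inspection = 6.
Shadow price of inspection = 6.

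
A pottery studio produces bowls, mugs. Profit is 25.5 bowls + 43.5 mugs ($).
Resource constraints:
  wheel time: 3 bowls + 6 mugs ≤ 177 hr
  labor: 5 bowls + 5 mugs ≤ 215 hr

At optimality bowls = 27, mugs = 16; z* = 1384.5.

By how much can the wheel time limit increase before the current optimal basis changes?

Binding constraints: wheel time, labor. The basis is B = [[3,6],[5,5]] with det -15.
Per unit increase in wheel time, x* moves by d = (-0.3333, 0.3333).
The basis stays optimal until bowls reaches 0; allowable increase = 81 hr.

81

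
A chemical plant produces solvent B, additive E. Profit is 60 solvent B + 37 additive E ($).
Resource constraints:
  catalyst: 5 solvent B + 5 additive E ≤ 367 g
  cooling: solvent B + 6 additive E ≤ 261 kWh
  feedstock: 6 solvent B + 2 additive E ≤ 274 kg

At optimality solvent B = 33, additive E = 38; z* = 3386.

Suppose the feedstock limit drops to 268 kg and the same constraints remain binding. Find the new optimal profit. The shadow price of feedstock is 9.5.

Δb = -6, so new z* = 3386 + (9.5)·(-6) = 3386 − 57 = 3329.

3329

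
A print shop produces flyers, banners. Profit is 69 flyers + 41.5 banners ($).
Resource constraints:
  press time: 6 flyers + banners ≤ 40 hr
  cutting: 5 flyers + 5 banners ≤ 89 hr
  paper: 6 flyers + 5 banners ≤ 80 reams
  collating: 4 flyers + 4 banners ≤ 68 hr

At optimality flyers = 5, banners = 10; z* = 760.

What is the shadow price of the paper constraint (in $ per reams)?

7.5

Check each constraint at x*: press time 40/40 (tight); cutting 75/89 (slack 14); paper 80/80 (tight); collating 60/68 (slack 8).
Slack constraints have shadow price 0 (complementary slackness).
The binding rows give the dual system: 6·y_press time + 6·y_paper = 69 and 1·y_press time + 5·y_paper = 41.5.
This yields shadow prices y_press time = 4, y_paper = 7.5.
Shadow price of paper = 7.5.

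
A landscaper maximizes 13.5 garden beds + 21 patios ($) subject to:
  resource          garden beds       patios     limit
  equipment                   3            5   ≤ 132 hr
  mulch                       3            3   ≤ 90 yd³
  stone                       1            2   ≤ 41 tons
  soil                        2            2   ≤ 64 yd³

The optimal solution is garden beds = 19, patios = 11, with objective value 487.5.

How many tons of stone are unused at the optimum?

0

stone used = 1·19 + 2·11 = 41; slack = 41 − 41 = 0.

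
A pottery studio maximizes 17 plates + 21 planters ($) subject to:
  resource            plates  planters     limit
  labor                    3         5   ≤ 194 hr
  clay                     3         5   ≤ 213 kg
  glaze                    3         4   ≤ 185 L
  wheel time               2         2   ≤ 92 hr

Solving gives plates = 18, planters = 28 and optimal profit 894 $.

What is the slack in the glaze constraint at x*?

glaze used = 3·18 + 4·28 = 166; slack = 185 − 166 = 19.

19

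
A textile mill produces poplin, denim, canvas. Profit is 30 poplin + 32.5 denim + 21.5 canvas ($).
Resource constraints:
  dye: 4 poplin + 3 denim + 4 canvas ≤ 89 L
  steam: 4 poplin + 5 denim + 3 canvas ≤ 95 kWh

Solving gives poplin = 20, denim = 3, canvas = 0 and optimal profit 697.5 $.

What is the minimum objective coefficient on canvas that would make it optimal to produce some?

Check each constraint at x*: dye 89/89 (tight); steam 95/95 (tight).
From A_Bᵀ y = c: 4·y_dye + 4·y_steam = 30; 3·y_dye + 5·y_steam = 32.5.
Solving: y_dye = 2.5, y_steam = 5.
canvas enters the basis when its profit ≥ yᵀa₃ = 2.5·4 + 5·3 = 25.

25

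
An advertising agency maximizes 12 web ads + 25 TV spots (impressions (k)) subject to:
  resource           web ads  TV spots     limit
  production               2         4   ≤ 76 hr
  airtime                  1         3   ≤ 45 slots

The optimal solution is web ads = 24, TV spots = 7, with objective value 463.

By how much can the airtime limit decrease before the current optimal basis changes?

7

Binding constraints: production, airtime. The basis is B = [[2,4],[1,3]] with det 2.
Per unit decrease in airtime, x* moves by d = (2, -1).
The basis stays optimal until TV spots reaches 0; allowable decrease = 7 slots.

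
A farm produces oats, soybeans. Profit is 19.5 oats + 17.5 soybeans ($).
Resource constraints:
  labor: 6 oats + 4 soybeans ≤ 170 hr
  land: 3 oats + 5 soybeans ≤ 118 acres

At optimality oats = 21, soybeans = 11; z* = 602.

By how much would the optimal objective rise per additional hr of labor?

2.5

Check each constraint at x*: labor 170/170 (tight); land 118/118 (tight).
Dual feasibility on the basic columns requires 6·y_labor + 3·y_land = 19.5, 4·y_labor + 5·y_land = 17.5.
→ y_labor = 2.5 and y_land = 1.5.
Shadow price of labor = 2.5.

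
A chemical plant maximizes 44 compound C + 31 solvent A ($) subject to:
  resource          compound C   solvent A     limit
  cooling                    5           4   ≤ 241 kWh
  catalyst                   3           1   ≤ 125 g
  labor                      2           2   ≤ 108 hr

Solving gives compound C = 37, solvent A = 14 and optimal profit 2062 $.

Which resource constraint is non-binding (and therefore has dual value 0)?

cooling: 241/241 (binding)
catalyst: 125/125 (binding)
labor: 102/108 (slack 6)
By complementary slackness, a constraint with positive slack has shadow price 0 → labor.

labor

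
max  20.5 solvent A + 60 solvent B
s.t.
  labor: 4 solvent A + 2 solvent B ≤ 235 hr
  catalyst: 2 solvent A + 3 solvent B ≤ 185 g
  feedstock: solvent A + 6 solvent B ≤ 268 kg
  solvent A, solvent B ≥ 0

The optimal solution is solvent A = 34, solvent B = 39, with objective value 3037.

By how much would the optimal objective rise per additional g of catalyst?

Binding: catalyst and feedstock. Non-binding: labor (21 unused).
Since labor is not tight, its dual is 0.
Dual feasibility on the basic columns requires 2·y_catalyst + 1·y_feedstock = 20.5, 3·y_catalyst + 6·y_feedstock = 60.
Solving: y_catalyst = 7, y_feedstock = 6.5.
Shadow price of catalyst = 7.

7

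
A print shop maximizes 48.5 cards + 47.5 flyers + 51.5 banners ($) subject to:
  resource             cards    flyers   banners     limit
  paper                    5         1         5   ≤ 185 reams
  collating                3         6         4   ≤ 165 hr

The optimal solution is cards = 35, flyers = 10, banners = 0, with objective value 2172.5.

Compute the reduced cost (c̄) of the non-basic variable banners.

Check each constraint at x*: paper 185/185 (tight); collating 165/165 (tight).
The binding rows give the dual system: 5·y_paper + 3·y_collating = 48.5 and 1·y_paper + 6·y_collating = 47.5.
→ y_paper = 5.5 and y_collating = 7.
Reduced cost of banners: c₃ − yᵀa₃ = 51.5 − (5.5·5 + 7·4) = 51.5 − 55.5 = -4.

-4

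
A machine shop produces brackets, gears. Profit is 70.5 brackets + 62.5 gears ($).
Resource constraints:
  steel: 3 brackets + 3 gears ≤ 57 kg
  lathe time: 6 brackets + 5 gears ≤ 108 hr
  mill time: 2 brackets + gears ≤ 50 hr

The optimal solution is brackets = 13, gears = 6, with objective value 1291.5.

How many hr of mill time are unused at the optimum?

18

mill time used = 2·13 + 1·6 = 32; slack = 50 − 32 = 18.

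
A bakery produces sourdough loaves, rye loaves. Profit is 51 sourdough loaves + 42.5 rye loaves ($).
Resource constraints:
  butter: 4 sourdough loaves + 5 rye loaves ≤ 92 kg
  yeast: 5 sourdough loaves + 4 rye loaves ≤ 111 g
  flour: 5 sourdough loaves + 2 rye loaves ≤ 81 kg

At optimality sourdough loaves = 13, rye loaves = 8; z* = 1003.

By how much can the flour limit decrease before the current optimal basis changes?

44.2

Binding constraints: butter, flour. The basis is B = [[4,5],[5,2]] with det -17.
Per unit decrease in flour, x* moves by d = (-0.2941, 0.2353).
The basis stays optimal until sourdough loaves reaches 0; allowable decrease = 44.2 kg.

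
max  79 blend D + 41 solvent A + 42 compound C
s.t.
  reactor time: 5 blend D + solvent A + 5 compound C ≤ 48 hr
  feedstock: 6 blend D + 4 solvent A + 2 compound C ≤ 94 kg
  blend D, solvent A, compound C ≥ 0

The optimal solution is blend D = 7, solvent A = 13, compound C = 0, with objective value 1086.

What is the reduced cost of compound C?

-1

Both reactor time and feedstock are binding at x*.
The binding rows give the dual system: 5·y_reactor time + 6·y_feedstock = 79 and 1·y_reactor time + 4·y_feedstock = 41.
→ y_reactor time = 5 and y_feedstock = 9.
Reduced cost of compound C: c₃ − yᵀa₃ = 42 − (5·5 + 9·2) = 42 − 43 = -1.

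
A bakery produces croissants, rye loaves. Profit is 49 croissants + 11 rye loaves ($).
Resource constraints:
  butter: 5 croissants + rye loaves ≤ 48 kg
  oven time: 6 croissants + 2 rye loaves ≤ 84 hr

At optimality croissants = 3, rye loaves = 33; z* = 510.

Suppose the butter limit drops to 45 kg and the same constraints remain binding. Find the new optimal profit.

486

At the optimum: butter uses 48 of 48 (binding); oven time uses 84 of 84 (binding).
The binding rows give the dual system: 5·y_butter + 6·y_oven time = 49 and 1·y_butter + 2·y_oven time = 11.
This yields shadow prices y_butter = 8, y_oven time = 1.5.
Δz = y_butter·Δb = 8 × (-3) = -24, so new z* = 510 − 24 = 486.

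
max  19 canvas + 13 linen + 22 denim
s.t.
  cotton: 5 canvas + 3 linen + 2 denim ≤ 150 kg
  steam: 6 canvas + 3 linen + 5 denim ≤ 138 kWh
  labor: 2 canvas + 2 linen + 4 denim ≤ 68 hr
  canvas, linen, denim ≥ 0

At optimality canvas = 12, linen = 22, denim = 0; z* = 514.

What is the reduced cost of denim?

-2

Check each constraint at x*: cotton 126/150 (slack 24); steam 138/138 (tight); labor 68/68 (tight).
By complementary slackness, y = 0 for the non-binding constraint.
The binding rows give the dual system: 6·y_steam + 2·y_labor = 19 and 3·y_steam + 2·y_labor = 13.
→ y_steam = 2 and y_labor = 3.5.
Reduced cost of denim: c₃ − yᵀa₃ = 22 − (2·5 + 3.5·4) = 22 − 24 = -2.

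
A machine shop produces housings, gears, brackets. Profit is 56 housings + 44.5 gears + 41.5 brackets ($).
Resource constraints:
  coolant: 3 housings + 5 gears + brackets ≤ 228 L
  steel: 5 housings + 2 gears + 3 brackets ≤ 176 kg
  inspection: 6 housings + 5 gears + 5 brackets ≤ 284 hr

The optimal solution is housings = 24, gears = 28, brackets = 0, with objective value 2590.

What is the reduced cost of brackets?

At the optimum: coolant uses 212 of 228 (slack = 16); steel uses 176 of 176 (binding); inspection uses 284 of 284 (binding).
Since coolant is not tight, its dual is 0.
Dual feasibility on the basic columns requires 5·y_steel + 6·y_inspection = 56, 2·y_steel + 5·y_inspection = 44.5.
This yields shadow prices y_steel = 1, y_inspection = 8.5.
Reduced cost of brackets: c₃ − yᵀa₃ = 41.5 − (1·3 + 8.5·5) = 41.5 − 45.5 = -4.

-4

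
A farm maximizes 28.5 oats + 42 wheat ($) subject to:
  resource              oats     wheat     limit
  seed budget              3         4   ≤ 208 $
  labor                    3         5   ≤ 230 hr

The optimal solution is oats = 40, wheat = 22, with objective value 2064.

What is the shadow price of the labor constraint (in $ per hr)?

4

At the optimum: seed budget uses 208 of 208 (binding); labor uses 230 of 230 (binding).
The binding rows give the dual system: 3·y_seed budget + 3·y_labor = 28.5 and 4·y_seed budget + 5·y_labor = 42.
This yields shadow prices y_seed budget = 5.5, y_labor = 4.
Shadow price of labor = 4.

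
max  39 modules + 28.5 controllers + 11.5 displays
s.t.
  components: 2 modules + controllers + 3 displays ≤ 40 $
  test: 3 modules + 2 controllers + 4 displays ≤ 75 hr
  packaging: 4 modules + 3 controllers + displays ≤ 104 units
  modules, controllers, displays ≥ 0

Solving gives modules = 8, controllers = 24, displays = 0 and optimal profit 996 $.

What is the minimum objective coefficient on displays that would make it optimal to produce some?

Check each constraint at x*: components 40/40 (tight); test 72/75 (slack 3); packaging 104/104 (tight).
Slack constraints have shadow price 0 (complementary slackness).
From A_Bᵀ y = c: 2·y_components + 4·y_packaging = 39; 1·y_components + 3·y_packaging = 28.5.
→ y_components = 1.5 and y_packaging = 9.
displays enters the basis when its profit ≥ yᵀa₃ = 1.5·3 + 9·1 = 13.5.

13.5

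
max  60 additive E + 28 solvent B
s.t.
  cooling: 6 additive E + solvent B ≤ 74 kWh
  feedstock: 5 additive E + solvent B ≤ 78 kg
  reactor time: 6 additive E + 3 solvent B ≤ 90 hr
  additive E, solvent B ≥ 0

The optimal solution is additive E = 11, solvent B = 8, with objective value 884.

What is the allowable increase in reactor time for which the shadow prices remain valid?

132

Binding constraints: cooling, reactor time. The basis is B = [[6,1],[6,3]] with det 12.
Per unit increase in reactor time, x* moves by d = (-0.0833, 0.5).
The basis stays optimal until additive E reaches 0; allowable increase = 132 hr.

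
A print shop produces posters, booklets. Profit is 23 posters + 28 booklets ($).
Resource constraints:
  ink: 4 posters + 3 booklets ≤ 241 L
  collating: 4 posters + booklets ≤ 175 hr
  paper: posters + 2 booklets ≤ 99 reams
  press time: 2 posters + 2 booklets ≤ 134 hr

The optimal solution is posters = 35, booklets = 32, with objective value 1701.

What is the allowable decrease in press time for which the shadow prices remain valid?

35

Binding constraints: paper, press time. The basis is B = [[1,2],[2,2]] with det -2.
Per unit decrease in press time, x* moves by d = (-1, 0.5).
The basis stays optimal until posters reaches 0; allowable decrease = 35 hr.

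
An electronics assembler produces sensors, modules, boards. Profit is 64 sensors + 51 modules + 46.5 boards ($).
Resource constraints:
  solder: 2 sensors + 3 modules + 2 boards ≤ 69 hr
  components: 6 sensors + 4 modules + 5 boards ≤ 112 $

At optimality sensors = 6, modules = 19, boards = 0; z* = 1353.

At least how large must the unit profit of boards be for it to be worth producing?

Check each constraint at x*: solder 69/69 (tight); components 112/112 (tight).
From A_Bᵀ y = c: 2·y_solder + 6·y_components = 64; 3·y_solder + 4·y_components = 51.
This yields shadow prices y_solder = 5, y_components = 9.
boards enters the basis when its profit ≥ yᵀa₃ = 5·2 + 9·5 = 55.

55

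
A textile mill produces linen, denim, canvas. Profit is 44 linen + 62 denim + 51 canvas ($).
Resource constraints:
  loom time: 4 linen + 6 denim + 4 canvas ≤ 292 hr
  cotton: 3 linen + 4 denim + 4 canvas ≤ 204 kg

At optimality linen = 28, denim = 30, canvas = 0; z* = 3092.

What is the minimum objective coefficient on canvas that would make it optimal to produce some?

Both loom time and cotton are binding at x*.
From A_Bᵀ y = c: 4·y_loom time + 3·y_cotton = 44; 6·y_loom time + 4·y_cotton = 62.
Solving: y_loom time = 5, y_cotton = 8.
canvas enters the basis when its profit ≥ yᵀa₃ = 5·4 + 8·4 = 52.

52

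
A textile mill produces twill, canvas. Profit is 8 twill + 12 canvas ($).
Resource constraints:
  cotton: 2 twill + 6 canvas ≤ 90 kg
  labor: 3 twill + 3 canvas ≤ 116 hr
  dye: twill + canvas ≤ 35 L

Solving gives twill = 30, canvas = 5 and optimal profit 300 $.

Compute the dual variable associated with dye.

At the optimum: cotton uses 90 of 90 (binding); labor uses 105 of 116 (slack = 11); dye uses 35 of 35 (binding).
Since labor is not tight, its dual is 0.
The binding rows give the dual system: 2·y_cotton + 1·y_dye = 8 and 6·y_cotton + 1·y_dye = 12.
This yields shadow prices y_cotton = 1, y_dye = 6.
Shadow price of dye = 6.

6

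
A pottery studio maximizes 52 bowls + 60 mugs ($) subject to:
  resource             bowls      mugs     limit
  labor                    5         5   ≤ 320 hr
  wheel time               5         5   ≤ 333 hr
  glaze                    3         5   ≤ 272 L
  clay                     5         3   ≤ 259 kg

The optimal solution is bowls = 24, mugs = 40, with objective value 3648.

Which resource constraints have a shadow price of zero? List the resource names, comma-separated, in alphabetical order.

labor: 320/320 (binding)
wheel time: 320/333 (slack 13)
glaze: 272/272 (binding)
clay: 240/259 (slack 19)
By complementary slackness, a constraint with positive slack has shadow price 0 → clay, wheel time.

clay, wheel time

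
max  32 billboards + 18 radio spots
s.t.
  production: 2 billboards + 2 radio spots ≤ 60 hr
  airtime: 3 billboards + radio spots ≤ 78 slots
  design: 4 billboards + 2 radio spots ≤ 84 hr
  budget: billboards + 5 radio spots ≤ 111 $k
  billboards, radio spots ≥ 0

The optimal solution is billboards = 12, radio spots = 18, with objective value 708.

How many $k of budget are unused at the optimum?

budget used = 1·12 + 5·18 = 102; slack = 111 − 102 = 9.

9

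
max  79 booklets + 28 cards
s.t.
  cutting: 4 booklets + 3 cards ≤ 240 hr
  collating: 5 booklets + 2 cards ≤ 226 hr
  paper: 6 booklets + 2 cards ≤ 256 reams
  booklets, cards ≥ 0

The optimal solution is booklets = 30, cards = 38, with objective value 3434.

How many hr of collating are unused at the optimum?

collating used = 5·30 + 2·38 = 226; slack = 226 − 226 = 0.

0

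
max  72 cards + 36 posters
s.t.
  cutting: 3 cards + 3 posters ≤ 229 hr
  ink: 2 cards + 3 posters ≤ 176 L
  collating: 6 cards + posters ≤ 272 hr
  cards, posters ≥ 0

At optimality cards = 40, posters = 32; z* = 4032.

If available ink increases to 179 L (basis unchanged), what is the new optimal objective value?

4059

Binding: ink and collating. Non-binding: cutting (13 unused).
Since cutting is not tight, its dual is 0.
Dual feasibility on the basic columns requires 2·y_ink + 6·y_collating = 72, 3·y_ink + 1·y_collating = 36.
→ y_ink = 9 and y_collating = 9.
Δz = y_ink·Δb = 9 × (3) = 27, so new z* = 4032 + 27 = 4059.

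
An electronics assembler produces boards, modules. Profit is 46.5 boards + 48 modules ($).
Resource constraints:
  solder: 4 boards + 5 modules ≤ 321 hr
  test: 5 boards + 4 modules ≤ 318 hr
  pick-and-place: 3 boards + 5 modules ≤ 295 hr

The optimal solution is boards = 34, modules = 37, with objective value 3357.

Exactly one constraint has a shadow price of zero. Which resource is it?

pick-and-place

solder: 321/321 (binding)
test: 318/318 (binding)
pick-and-place: 287/295 (slack 8)
By complementary slackness, a constraint with positive slack has shadow price 0 → pick-and-place.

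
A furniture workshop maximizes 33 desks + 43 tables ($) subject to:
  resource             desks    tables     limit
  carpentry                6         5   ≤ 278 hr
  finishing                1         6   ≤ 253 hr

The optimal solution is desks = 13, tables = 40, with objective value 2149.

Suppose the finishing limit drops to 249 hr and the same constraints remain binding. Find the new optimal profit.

Check each constraint at x*: carpentry 278/278 (tight); finishing 253/253 (tight).
From A_Bᵀ y = c: 6·y_carpentry + 1·y_finishing = 33; 5·y_carpentry + 6·y_finishing = 43.
→ y_carpentry = 5 and y_finishing = 3.
Δz = y_finishing·Δb = 3 × (-4) = -12, so new z* = 2149 − 12 = 2137.

2137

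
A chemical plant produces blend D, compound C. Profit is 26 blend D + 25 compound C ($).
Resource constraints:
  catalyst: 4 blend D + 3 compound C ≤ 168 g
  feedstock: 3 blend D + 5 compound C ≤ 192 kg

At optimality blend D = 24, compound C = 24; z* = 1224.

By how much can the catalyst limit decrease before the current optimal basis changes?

Binding constraints: catalyst, feedstock. The basis is B = [[4,3],[3,5]] with det 11.
Per unit decrease in catalyst, x* moves by d = (-0.4545, 0.2727).
The basis stays optimal until blend D reaches 0; allowable decrease = 52.8 g.

52.8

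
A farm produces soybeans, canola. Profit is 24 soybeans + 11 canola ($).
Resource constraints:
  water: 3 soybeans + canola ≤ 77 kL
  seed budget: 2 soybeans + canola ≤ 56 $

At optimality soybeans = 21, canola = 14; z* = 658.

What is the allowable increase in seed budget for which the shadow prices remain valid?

21

Binding constraints: water, seed budget. The basis is B = [[3,1],[2,1]] with det 1.
Per unit increase in seed budget, x* moves by d = (-1, 3).
The basis stays optimal until soybeans reaches 0; allowable increase = 21 $.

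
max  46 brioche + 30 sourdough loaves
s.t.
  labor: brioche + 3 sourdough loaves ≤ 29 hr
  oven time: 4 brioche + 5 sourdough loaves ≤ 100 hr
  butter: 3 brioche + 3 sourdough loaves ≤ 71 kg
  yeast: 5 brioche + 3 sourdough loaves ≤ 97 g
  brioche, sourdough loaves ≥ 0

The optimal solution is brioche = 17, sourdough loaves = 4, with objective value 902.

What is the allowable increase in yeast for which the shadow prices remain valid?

16

Binding constraints: labor, yeast. The basis is B = [[1,3],[5,3]] with det -12.
Per unit increase in yeast, x* moves by d = (0.25, -0.0833).
The basis stays optimal until butter becomes binding; allowable increase = 16 g.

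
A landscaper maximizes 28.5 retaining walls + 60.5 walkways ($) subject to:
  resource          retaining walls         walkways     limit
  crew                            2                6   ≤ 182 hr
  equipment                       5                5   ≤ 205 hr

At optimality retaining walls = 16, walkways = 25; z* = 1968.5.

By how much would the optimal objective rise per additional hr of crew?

8

Both crew and equipment are binding at x*.
Dual feasibility on the basic columns requires 2·y_crew + 5·y_equipment = 28.5, 6·y_crew + 5·y_equipment = 60.5.
→ y_crew = 8 and y_equipment = 2.5.
Shadow price of crew = 8.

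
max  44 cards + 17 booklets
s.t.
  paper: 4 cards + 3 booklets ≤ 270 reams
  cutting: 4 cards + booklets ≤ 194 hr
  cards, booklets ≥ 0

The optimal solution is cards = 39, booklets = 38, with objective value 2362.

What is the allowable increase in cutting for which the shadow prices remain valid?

Binding constraints: paper, cutting. The basis is B = [[4,3],[4,1]] with det -8.
Per unit increase in cutting, x* moves by d = (0.375, -0.5).
The basis stays optimal until booklets reaches 0; allowable increase = 76 hr.

76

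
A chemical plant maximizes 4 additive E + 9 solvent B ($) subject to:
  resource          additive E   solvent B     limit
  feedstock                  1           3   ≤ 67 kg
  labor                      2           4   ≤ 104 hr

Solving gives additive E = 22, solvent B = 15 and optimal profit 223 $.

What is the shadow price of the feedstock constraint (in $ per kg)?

1

Both feedstock and labor are binding at x*.
From A_Bᵀ y = c: 1·y_feedstock + 2·y_labor = 4; 3·y_feedstock + 4·y_labor = 9.
This yields shadow prices y_feedstock = 1, y_labor = 1.5.
Shadow price of feedstock = 1.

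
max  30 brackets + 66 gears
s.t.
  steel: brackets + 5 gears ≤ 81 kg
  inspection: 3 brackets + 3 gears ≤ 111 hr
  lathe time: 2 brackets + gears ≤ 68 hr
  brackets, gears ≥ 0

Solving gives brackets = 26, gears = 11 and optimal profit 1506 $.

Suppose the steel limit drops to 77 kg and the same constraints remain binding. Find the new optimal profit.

1470

Binding: steel and inspection. Non-binding: lathe time (5 unused).
By complementary slackness, y = 0 for the non-binding constraint.
From A_Bᵀ y = c: 1·y_steel + 3·y_inspection = 30; 5·y_steel + 3·y_inspection = 66.
This yields shadow prices y_steel = 9, y_inspection = 7.
Δz = y_steel·Δb = 9 × (-4) = -36, so new z* = 1506 − 36 = 1470.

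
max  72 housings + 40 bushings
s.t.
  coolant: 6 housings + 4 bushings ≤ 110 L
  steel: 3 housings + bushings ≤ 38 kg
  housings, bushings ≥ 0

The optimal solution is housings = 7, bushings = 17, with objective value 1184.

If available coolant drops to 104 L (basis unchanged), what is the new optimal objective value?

At the optimum: coolant uses 110 of 110 (binding); steel uses 38 of 38 (binding).
The binding rows give the dual system: 6·y_coolant + 3·y_steel = 72 and 4·y_coolant + 1·y_steel = 40.
→ y_coolant = 8 and y_steel = 8.
Δz = y_coolant·Δb = 8 × (-6) = -48, so new z* = 1184 − 48 = 1136.

1136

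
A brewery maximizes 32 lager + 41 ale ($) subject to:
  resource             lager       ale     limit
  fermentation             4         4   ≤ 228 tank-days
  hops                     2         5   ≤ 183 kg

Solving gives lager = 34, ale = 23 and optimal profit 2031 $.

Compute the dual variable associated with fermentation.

6.5

At the optimum: fermentation uses 228 of 228 (binding); hops uses 183 of 183 (binding).
Dual feasibility on the basic columns requires 4·y_fermentation + 2·y_hops = 32, 4·y_fermentation + 5·y_hops = 41.
This yields shadow prices y_fermentation = 6.5, y_hops = 3.
Shadow price of fermentation = 6.5.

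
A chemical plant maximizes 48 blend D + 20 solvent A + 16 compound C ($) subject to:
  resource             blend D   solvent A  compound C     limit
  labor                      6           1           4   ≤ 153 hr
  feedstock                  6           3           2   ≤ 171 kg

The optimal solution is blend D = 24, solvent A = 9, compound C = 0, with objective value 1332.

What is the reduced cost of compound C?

Both labor and feedstock are binding at x*.
The binding rows give the dual system: 6·y_labor + 6·y_feedstock = 48 and 1·y_labor + 3·y_feedstock = 20.
Solving: y_labor = 2, y_feedstock = 6.
Reduced cost of compound C: c₃ − yᵀa₃ = 16 − (2·4 + 6·2) = 16 − 20 = -4.

-4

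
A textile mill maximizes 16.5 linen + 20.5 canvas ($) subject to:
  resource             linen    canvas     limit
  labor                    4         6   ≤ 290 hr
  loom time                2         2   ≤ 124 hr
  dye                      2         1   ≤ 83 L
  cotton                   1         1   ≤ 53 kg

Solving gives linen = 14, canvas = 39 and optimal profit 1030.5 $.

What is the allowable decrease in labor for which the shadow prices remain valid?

Binding constraints: labor, cotton. The basis is B = [[4,6],[1,1]] with det -2.
Per unit decrease in labor, x* moves by d = (0.5, -0.5).
The basis stays optimal until dye becomes binding; allowable decrease = 32 hr.

32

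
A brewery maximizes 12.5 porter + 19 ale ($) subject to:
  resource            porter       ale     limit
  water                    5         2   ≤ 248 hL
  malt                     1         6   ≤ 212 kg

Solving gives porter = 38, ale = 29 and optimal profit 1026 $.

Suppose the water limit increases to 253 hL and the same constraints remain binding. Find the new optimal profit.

Both water and malt are binding at x*.
From A_Bᵀ y = c: 5·y_water + 1·y_malt = 12.5; 2·y_water + 6·y_malt = 19.
Solving: y_water = 2, y_malt = 2.5.
Δz = y_water·Δb = 2 × (5) = 10, so new z* = 1026 + 10 = 1036.

1036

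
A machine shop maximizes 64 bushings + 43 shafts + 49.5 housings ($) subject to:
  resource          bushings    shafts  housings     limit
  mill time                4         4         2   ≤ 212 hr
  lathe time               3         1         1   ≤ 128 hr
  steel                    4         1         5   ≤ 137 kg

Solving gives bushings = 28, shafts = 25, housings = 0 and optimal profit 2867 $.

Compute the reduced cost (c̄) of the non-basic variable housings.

Binding: mill time and steel. Non-binding: lathe time (19 unused).
Slack constraints have shadow price 0 (complementary slackness).
Dual feasibility on the basic columns requires 4·y_mill time + 4·y_steel = 64, 4·y_mill time + 1·y_steel = 43.
Solving: y_mill time = 9, y_steel = 7.
Reduced cost of housings: c₃ − yᵀa₃ = 49.5 − (9·2 + 7·5) = 49.5 − 53 = -3.5.

-3.5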